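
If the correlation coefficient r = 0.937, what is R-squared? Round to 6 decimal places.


R^2 = r^2 = (0.937)^2 = 0.877969

0.877969


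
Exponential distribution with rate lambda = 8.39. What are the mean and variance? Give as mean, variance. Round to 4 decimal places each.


mean = 1/lam, var = 1/lam^2
mean = 1 / 8.39 = 100/839 ≈ 0.119190
lam^2 = 8.39^2 = 70.3921
var = 1 / 70.3921 ≈ 0.014206

0.1192, 0.0142


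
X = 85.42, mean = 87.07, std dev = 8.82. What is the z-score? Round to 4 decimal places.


z = (X - mu) / sigma
X - mu = 85.42 - 87.07 = -1.65
z = -1.65 / 8.82 = -55/294 ≈ -0.187075

-0.1871


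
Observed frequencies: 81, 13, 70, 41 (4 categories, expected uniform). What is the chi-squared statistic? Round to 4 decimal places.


chi2 = sum((O-E)^2/E), E = total/4
total = 205, E = 205/4 = 51.25
(81 - 51.25)^2 / 51.25 = 885.0625 / 51.25 = 14161/820 ≈ 17.269512
(13 - 51.25)^2 / 51.25 = 1463.0625 / 51.25 = 23409/820 ≈ 28.547561
(70 - 51.25)^2 / 51.25 = 351.5625 / 51.25 = 1125/164 ≈ 6.859756
(41 - 51.25)^2 / 51.25 = 105.0625 / 51.25 = 2.05
chi2 = 11219/205 ≈ 54.726829

54.7268


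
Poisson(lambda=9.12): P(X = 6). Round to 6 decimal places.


P = e^(-lam) * lam^k / k!
e^(-9.12) ≈ 0.0001094547
lam^k = 9.12^6 ≈ 575398.903529
k! = 6! = 720
P = 0.0001094547 * 575398.903529 / 720 ≈ 0.087472

0.087472


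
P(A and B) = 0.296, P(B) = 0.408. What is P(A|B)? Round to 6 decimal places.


P(A|B) = P(A and B) / P(B) = 0.296 / 0.408 = 37/51 ≈ 0.72549020

0.725490


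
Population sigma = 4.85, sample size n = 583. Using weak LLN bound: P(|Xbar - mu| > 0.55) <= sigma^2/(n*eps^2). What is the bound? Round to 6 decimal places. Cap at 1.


bound = min(1, sigma^2/(n*eps^2))
sigma^2 = 4.85^2 = 23.5225
n*eps^2 = 583 * 0.55^2 = 583 * 0.3025 = 176.3575
sigma^2/(n*eps^2) = 23.5225 / 176.3575 ≈ 0.13337964

0.133380


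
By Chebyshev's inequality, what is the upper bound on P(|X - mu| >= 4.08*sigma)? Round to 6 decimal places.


P <= 1/k^2
k^2 = 4.08^2 = 16.6464
1/k^2 = 1 / 16.6464 ≈ 0.06007305

0.060073


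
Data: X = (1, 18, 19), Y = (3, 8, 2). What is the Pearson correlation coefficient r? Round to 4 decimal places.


r = sum((xi-xbar)(yi-ybar)) / sqrt(sum((xi-xbar)^2) * sum((yi-ybar)^2))
n = 3, xbar = 38/3 ≈ 12.666667, ybar = 13/3 ≈ 4.333333
Sxy = sum((xi-xbar)(yi-ybar)) = 61/3 ≈ 20.333333
Sxx = sum((xi-xbar)^2) = 614/3 ≈ 204.666667
Syy = sum((yi-ybar)^2) = 62/3 ≈ 20.666667
sqrt(Sxx*Syy) ≈ 65.036742
r = Sxy / sqrt(Sxx*Syy) = 20.333333 / 65.036742 ≈ 0.312644

0.3126


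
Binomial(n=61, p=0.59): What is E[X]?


E[X] = n*p = 61 * 0.59 = 35.99

35.99


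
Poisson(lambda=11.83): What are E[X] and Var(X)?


E[X] = Var(X) = lambda = 11.83

11.83, 11.83


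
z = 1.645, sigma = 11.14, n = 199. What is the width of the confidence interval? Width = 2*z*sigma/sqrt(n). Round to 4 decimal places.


width = 2*z*sigma/sqrt(n)
2*z*sigma = 2 * 1.645 * 11.14 = 36.6506
sqrt(199) ≈ 14.106736
width = 36.6506 / 14.106736 ≈ 2.598092

2.5981


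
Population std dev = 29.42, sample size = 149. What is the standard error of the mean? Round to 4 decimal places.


SE = sigma / sqrt(n)
sqrt(149) ≈ 12.206556
SE = 29.42 / 12.206556 ≈ 2.410180

2.4102


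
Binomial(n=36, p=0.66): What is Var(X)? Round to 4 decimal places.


Var = n*p*(1-p) = 36 * 0.66 * 0.34 = 8.0784

8.0784


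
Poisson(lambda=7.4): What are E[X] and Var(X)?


E[X] = Var(X) = lambda = 7.4

7.4, 7.4


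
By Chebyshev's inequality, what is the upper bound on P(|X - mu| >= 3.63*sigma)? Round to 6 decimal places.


P <= 1/k^2
k^2 = 3.63^2 = 13.1769
1/k^2 = 1 / 13.1769 ≈ 0.07589038

0.075890


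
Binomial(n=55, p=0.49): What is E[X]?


E[X] = n*p = 55 * 0.49 = 26.95

26.95


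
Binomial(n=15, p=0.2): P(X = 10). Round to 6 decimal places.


P = C(n,k) * p^k * (1-p)^(n-k)
C(15,10) = 3003
p^k = 0.2^10 = 0.0000001024
(1-p)^(n-k) = 0.8^5 = 0.32768
P = 3003 * 0.0000001024 * 0.32768 ≈ 0.000101

0.000101


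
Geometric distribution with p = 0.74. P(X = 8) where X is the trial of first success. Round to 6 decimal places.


P = (1-p)^(k-1) * p
(1-p)^(k-1) = 0.26^7 ≈ 0.00008031810
P = 0.00008031810 * 0.74 ≈ 0.00005943540

0.000059


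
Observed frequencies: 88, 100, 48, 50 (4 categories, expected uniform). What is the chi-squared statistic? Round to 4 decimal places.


chi2 = sum((O-E)^2/E), E = total/4
total = 286, E = 286/4 = 71.5
(88 - 71.5)^2 / 71.5 = 272.25 / 71.5 = 99/26 ≈ 3.807692
(100 - 71.5)^2 / 71.5 = 812.25 / 71.5 = 3249/286 ≈ 11.360140
(48 - 71.5)^2 / 71.5 = 552.25 / 71.5 = 2209/286 ≈ 7.723776
(50 - 71.5)^2 / 71.5 = 462.25 / 71.5 = 1849/286 ≈ 6.465035
chi2 = 4198/143 ≈ 29.356643

29.3566


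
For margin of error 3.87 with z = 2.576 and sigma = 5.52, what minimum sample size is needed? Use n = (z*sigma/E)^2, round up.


z*sigma/E = 2.576 * 5.52 / 3.87 ≈ 3.674295
(z*sigma/E)^2 ≈ 13.500441
round up: n = 14

14


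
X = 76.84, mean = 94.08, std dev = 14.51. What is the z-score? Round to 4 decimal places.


z = (X - mu) / sigma
X - mu = 76.84 - 94.08 = -17.24
z = -17.24 / 14.51 = -1724/1451 ≈ -1.188146

-1.1881


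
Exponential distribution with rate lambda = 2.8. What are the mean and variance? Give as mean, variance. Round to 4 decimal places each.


mean = 1/lam, var = 1/lam^2
mean = 1 / 2.8 = 5/14 ≈ 0.357143
lam^2 = 2.8^2 = 7.84
var = 1 / 7.84 = 25/196 ≈ 0.127551

0.3571, 0.1276


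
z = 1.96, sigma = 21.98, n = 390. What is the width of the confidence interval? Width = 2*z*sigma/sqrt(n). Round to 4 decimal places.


width = 2*z*sigma/sqrt(n)
2*z*sigma = 2 * 1.96 * 21.98 = 86.1616
sqrt(390) ≈ 19.748418
width = 86.1616 / 19.748418 ≈ 4.362962

4.3630


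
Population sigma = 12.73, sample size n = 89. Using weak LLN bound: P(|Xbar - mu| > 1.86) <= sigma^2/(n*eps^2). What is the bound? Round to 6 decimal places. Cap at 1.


bound = min(1, sigma^2/(n*eps^2))
sigma^2 = 12.73^2 = 162.0529
n*eps^2 = 89 * 1.86^2 = 89 * 3.4596 = 307.9044
sigma^2/(n*eps^2) = 162.0529 / 307.9044 ≈ 0.52630914

0.526309


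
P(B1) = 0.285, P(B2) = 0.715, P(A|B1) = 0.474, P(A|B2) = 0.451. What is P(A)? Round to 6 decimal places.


P(A) = P(A|B1)*P(B1) + P(A|B2)*P(B2)
P(A|B1)*P(B1) = 0.474 * 0.285 = 0.13509
P(A|B2)*P(B2) = 0.451 * 0.715 = 0.322465
P(A) = 0.13509 + 0.322465 = 0.457555

0.457555


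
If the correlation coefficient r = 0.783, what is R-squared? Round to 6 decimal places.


R^2 = r^2 = (0.783)^2 = 0.613089

0.613089


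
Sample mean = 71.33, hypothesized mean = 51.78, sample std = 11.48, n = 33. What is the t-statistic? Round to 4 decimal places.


t = (xbar - mu0) / (s/sqrt(n))
xbar - mu0 = 71.33 - 51.78 = 19.55
sqrt(33) ≈ 5.74456265
s/sqrt(n) = 11.48 / 5.74456265 ≈ 1.99841149
t = 19.55 / 1.99841149 ≈ 9.782770

9.7828


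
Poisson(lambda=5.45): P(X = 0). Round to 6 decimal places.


P = e^(-lam) * lam^k / k!
e^(-5.45) ≈ 0.004296305
lam^k = 5.45^0 = 1
k! = 0! = 1
P = 0.004296305 * 1 / 1 ≈ 0.004296

0.004296


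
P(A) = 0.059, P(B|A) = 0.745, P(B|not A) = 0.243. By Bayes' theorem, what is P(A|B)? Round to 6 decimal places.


P(A|B) = P(B|A)*P(A) / P(B), P(B) = P(B|A)*P(A) + P(B|not A)*P(not A)
P(B|A)*P(A) = 0.745 * 0.059 = 0.043955
P(B|not A)*P(not A) = 0.243 * 0.941 = 0.228663
P(B) = 0.043955 + 0.228663 = 0.272618
P(A|B) = 0.043955 / 0.272618 ≈ 0.16123293

0.161233


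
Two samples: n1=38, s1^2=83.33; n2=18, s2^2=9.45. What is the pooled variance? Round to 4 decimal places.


sp^2 = ((n1-1)*s1^2 + (n2-1)*s2^2)/(n1+n2-2)
(n1-1)*s1^2 = 37 * 83.33 = 3083.21
(n2-1)*s2^2 = 17 * 9.45 = 160.65
numerator = 3083.21 + 160.65 = 3243.86
n1+n2-2 = 54
sp^2 = 3243.86 / 54 = 162193/2700 ≈ 60.071481

60.0715


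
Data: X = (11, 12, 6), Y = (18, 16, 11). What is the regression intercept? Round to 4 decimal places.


a = ybar - b*xbar, where b = sum((xi-xbar)(yi-ybar)) / sum((xi-xbar)^2)
n = 3, xbar = 29/3 ≈ 9.666667, ybar = 45/3 = 15
Sxy = sum((xi-xbar)(yi-ybar)) = 21
Sxx = sum((xi-xbar)^2) = 62/3 ≈ 20.666667
b = Sxy / Sxx = 63/62 ≈ 1.016129
a = 15 - 1.016129 * 9.666667 = 321/62 ≈ 5.177419

5.1774


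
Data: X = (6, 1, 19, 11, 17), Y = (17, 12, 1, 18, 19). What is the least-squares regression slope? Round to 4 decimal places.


b = sum((xi-xbar)(yi-ybar)) / sum((xi-xbar)^2)
n = 5, xbar = 54/5 = 10.8, ybar = 67/5 = 13.4
Sxy = sum((xi-xbar)(yi-ybar)) = -69.6
Sxx = sum((xi-xbar)^2) = 224.8
b = Sxy / Sxx = -87/281 ≈ -0.309609

-0.3096


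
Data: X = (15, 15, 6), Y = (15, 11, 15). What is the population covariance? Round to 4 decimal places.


Cov = (1/n)*sum((xi-xbar)(yi-ybar))
n = 3, xbar = 36/3 = 12, ybar = 41/3 ≈ 13.666667
sum((xi-xbar)(yi-ybar)) = -12
Cov = -12 / 3 = -4

-4.0000


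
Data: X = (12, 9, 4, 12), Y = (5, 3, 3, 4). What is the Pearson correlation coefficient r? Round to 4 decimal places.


r = sum((xi-xbar)(yi-ybar)) / sqrt(sum((xi-xbar)^2) * sum((yi-ybar)^2))
n = 4, xbar = 37/4 = 9.25, ybar = 15/4 = 3.75
Sxy = sum((xi-xbar)(yi-ybar)) = 8.25
Sxx = sum((xi-xbar)^2) = 42.75
Syy = sum((yi-ybar)^2) = 2.75
sqrt(Sxx*Syy) ≈ 10.842624
r = Sxy / sqrt(Sxx*Syy) = 8.25 / 10.842624 ≈ 0.760886

0.7609


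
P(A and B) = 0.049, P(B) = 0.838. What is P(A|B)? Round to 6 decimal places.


P(A|B) = P(A and B) / P(B) = 0.049 / 0.838 = 49/838 ≈ 0.05847255

0.058473


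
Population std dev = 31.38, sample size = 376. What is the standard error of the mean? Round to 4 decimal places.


SE = sigma / sqrt(n)
sqrt(376) ≈ 19.390719
SE = 31.38 / 19.390719 ≈ 1.618300

1.6183


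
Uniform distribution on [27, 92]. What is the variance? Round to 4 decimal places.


Var = (b-a)^2 / 12
(b-a)^2 = (92 - 27)^2 = 4225
Var = 4225/12 ≈ 352.083333

352.0833


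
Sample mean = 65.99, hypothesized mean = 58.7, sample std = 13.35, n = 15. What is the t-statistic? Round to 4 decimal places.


t = (xbar - mu0) / (s/sqrt(n))
xbar - mu0 = 65.99 - 58.7 = 7.29
sqrt(15) ≈ 3.87298335
s/sqrt(n) = 13.35 / 3.87298335 ≈ 3.44695518
t = 7.29 / 3.44695518 ≈ 2.114910

2.1149


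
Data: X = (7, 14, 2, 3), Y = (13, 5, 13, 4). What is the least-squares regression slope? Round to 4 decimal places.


b = sum((xi-xbar)(yi-ybar)) / sum((xi-xbar)^2)
n = 4, xbar = 26/4 = 6.5, ybar = 35/4 = 8.75
Sxy = sum((xi-xbar)(yi-ybar)) = -28.5
Sxx = sum((xi-xbar)^2) = 89
b = Sxy / Sxx = -57/178 ≈ -0.320225

-0.3202


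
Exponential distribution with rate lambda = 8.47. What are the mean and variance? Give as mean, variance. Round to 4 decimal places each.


mean = 1/lam, var = 1/lam^2
mean = 1 / 8.47 = 100/847 ≈ 0.118064
lam^2 = 8.47^2 = 71.7409
var = 1 / 71.7409 ≈ 0.013939

0.1181, 0.0139


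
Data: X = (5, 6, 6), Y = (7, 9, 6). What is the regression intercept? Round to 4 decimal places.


a = ybar - b*xbar, where b = sum((xi-xbar)(yi-ybar)) / sum((xi-xbar)^2)
n = 3, xbar = 17/3 ≈ 5.666667, ybar = 22/3 ≈ 7.333333
Sxy = sum((xi-xbar)(yi-ybar)) = 1/3 ≈ 0.333333
Sxx = sum((xi-xbar)^2) = 2/3 ≈ 0.666667
b = Sxy / Sxx = 0.5
a = 7.333333 - 0.5 * 5.666667 = 4.5

4.5000


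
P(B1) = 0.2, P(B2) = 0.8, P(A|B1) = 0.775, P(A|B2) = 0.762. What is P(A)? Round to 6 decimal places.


P(A) = P(A|B1)*P(B1) + P(A|B2)*P(B2)
P(A|B1)*P(B1) = 0.775 * 0.2 = 0.155
P(A|B2)*P(B2) = 0.762 * 0.8 = 0.6096
P(A) = 0.155 + 0.6096 = 0.7646

0.764600


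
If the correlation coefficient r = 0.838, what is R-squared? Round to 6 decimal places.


R^2 = r^2 = (0.838)^2 = 0.702244

0.702244


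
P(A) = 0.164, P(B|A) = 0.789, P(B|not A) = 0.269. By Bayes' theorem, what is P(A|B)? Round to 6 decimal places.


P(A|B) = P(B|A)*P(A) / P(B), P(B) = P(B|A)*P(A) + P(B|not A)*P(not A)
P(B|A)*P(A) = 0.789 * 0.164 = 0.129396
P(B|not A)*P(not A) = 0.269 * 0.836 = 0.224884
P(B) = 0.129396 + 0.224884 = 0.35428
P(A|B) = 0.129396 / 0.35428 ≈ 0.36523654

0.365237


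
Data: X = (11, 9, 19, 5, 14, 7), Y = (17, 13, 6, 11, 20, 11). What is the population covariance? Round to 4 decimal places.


Cov = (1/n)*sum((xi-xbar)(yi-ybar))
n = 6, xbar = 65/6 ≈ 10.833333, ybar = 78/6 = 13
sum((xi-xbar)(yi-ybar)) = -15
Cov = -15 / 6 = -2.5

-2.5000


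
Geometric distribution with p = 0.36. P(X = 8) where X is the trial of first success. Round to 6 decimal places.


P = (1-p)^(k-1) * p
(1-p)^(k-1) = 0.64^7 ≈ 0.04398047
P = 0.04398047 * 0.36 ≈ 0.01583297

0.015833


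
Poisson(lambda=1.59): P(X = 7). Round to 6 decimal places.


P = e^(-lam) * lam^k / k!
e^(-1.59) ≈ 0.2039256
lam^k = 1.59^7 ≈ 25.690933
k! = 7! = 5040
P = 0.2039256 * 25.690933 / 5040 ≈ 0.001039

0.001039


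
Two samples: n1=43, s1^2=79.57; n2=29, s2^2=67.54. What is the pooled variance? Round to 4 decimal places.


sp^2 = ((n1-1)*s1^2 + (n2-1)*s2^2)/(n1+n2-2)
(n1-1)*s1^2 = 42 * 79.57 = 3341.94
(n2-1)*s2^2 = 28 * 67.54 = 1891.12
numerator = 3341.94 + 1891.12 = 5233.06
n1+n2-2 = 70
sp^2 = 5233.06 / 70 = 74.758

74.7580


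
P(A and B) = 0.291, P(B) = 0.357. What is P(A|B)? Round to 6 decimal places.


P(A|B) = P(A and B) / P(B) = 0.291 / 0.357 = 97/119 ≈ 0.81512605

0.815126


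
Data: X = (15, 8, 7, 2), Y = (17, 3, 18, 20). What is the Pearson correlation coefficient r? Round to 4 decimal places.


r = sum((xi-xbar)(yi-ybar)) / sqrt(sum((xi-xbar)^2) * sum((yi-ybar)^2))
n = 4, xbar = 32/4 = 8, ybar = 58/4 = 14.5
Sxy = sum((xi-xbar)(yi-ybar)) = -19
Sxx = sum((xi-xbar)^2) = 86
Syy = sum((yi-ybar)^2) = 181
sqrt(Sxx*Syy) ≈ 124.763777
r = Sxy / sqrt(Sxx*Syy) = -19 / 124.763777 ≈ -0.152288

-0.1523


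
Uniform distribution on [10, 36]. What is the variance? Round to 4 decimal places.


Var = (b-a)^2 / 12
(b-a)^2 = (36 - 10)^2 = 676
Var = 676/12 ≈ 56.333333

56.3333


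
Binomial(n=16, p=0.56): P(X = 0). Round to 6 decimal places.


P = C(n,k) * p^k * (1-p)^(n-k)
C(16,0) = 1
p^k = 0.56^0 = 1
(1-p)^(n-k) = 0.44^16 ≈ 0.000001973526
P = 1 * 1 * 0.000001973526 ≈ 0.000002

0.000002


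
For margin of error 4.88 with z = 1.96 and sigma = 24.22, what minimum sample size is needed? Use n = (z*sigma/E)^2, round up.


z*sigma/E = 1.96 * 24.22 / 4.88 = 59339/6100 ≈ 9.727705
(z*sigma/E)^2 ≈ 94.628243
round up: n = 95

95


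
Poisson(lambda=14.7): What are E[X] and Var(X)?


E[X] = Var(X) = lambda = 14.7

14.7, 14.7


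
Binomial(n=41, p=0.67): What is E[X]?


E[X] = n*p = 41 * 0.67 = 27.47

27.47


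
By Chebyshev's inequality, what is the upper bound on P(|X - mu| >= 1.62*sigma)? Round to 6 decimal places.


P <= 1/k^2
k^2 = 1.62^2 = 2.6244
1/k^2 = 1 / 2.6244 = 2500/6561 ≈ 0.38103948

0.381039


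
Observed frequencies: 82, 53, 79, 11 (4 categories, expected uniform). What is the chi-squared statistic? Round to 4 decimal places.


chi2 = sum((O-E)^2/E), E = total/4
total = 225, E = 225/4 = 56.25
(82 - 56.25)^2 / 56.25 = 663.0625 / 56.25 = 10609/900 ≈ 11.787778
(53 - 56.25)^2 / 56.25 = 10.5625 / 56.25 = 169/900 ≈ 0.187778
(79 - 56.25)^2 / 56.25 = 517.5625 / 56.25 = 8281/900 ≈ 9.201111
(11 - 56.25)^2 / 56.25 = 2047.5625 / 56.25 = 32761/900 ≈ 36.401111
chi2 = 2591/45 ≈ 57.577778

57.5778


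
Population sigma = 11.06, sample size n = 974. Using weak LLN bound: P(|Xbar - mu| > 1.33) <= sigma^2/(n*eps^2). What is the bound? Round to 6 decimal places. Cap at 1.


bound = min(1, sigma^2/(n*eps^2))
sigma^2 = 11.06^2 = 122.3236
n*eps^2 = 974 * 1.33^2 = 974 * 1.7689 = 1722.9086
sigma^2/(n*eps^2) = 122.3236 / 1722.9086 ≈ 0.07099831

0.070998


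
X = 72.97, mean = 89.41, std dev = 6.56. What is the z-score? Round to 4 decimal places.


z = (X - mu) / sigma
X - mu = 72.97 - 89.41 = -16.44
z = -16.44 / 6.56 = -411/164 ≈ -2.506098

-2.5061


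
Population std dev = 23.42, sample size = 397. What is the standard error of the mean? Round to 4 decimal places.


SE = sigma / sqrt(n)
sqrt(397) ≈ 19.924859
SE = 23.42 / 19.924859 ≈ 1.175416

1.1754


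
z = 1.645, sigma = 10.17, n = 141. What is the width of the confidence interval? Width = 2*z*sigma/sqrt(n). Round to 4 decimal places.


width = 2*z*sigma/sqrt(n)
2*z*sigma = 2 * 1.645 * 10.17 = 33.4593
sqrt(141) ≈ 11.874342
width = 33.4593 / 11.874342 ≈ 2.817781

2.8178


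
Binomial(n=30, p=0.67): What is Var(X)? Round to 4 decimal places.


Var = n*p*(1-p) = 30 * 0.67 * 0.33 = 6.633

6.6330


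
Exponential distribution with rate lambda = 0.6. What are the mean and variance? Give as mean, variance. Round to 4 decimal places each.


mean = 1/lam, var = 1/lam^2
mean = 1 / 0.6 = 5/3 ≈ 1.666667
lam^2 = 0.6^2 = 0.36
var = 1 / 0.36 = 25/9 ≈ 2.777778

1.6667, 2.7778


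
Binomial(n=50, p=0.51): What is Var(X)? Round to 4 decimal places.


Var = n*p*(1-p) = 50 * 0.51 * 0.49 = 12.495

12.4950


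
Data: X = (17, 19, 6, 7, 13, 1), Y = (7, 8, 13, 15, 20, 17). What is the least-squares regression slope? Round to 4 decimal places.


b = sum((xi-xbar)(yi-ybar)) / sum((xi-xbar)^2)
n = 6, xbar = 63/6 = 10.5, ybar = 80/6 = 40/3 ≈ 13.333333
Sxy = sum((xi-xbar)(yi-ybar)) = -109
Sxx = sum((xi-xbar)^2) = 243.5
b = Sxy / Sxx = -218/487 ≈ -0.447639

-0.4476


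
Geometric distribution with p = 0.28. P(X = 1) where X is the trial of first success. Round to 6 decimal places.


P = (1-p)^(k-1) * p
(1-p)^(k-1) = 0.72^0 = 1
P = 1 * 0.28 = 0.28

0.280000


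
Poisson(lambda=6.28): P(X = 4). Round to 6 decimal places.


P = e^(-lam) * lam^k / k!
e^(-6.28) ≈ 0.001873401
lam^k = 6.28^4 ≈ 1555.387395
k! = 4! = 24
P = 0.001873401 * 1555.387395 / 24 ≈ 0.121411

0.121411


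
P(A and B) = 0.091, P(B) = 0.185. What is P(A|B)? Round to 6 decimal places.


P(A|B) = P(A and B) / P(B) = 0.091 / 0.185 = 91/185 ≈ 0.49189189

0.491892


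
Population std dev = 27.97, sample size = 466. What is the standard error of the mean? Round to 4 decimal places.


SE = sigma / sqrt(n)
sqrt(466) ≈ 21.587033
SE = 27.97 / 21.587033 ≈ 1.295685

1.2957


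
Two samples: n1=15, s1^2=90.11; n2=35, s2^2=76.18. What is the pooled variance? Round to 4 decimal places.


sp^2 = ((n1-1)*s1^2 + (n2-1)*s2^2)/(n1+n2-2)
(n1-1)*s1^2 = 14 * 90.11 = 1261.54
(n2-1)*s2^2 = 34 * 76.18 = 2590.12
numerator = 1261.54 + 2590.12 = 3851.66
n1+n2-2 = 48
sp^2 = 3851.66 / 48 = 192583/2400 ≈ 80.242917

80.2429


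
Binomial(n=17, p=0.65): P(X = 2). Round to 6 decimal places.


P = C(n,k) * p^k * (1-p)^(n-k)
C(17,2) = 136
p^k = 0.65^2 = 0.4225
(1-p)^(n-k) = 0.35^15 ≈ 0.0000001448841
P = 136 * 0.4225 * 0.0000001448841 ≈ 0.000008

0.000008


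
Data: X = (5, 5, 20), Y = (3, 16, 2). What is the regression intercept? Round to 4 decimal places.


a = ybar - b*xbar, where b = sum((xi-xbar)(yi-ybar)) / sum((xi-xbar)^2)
n = 3, xbar = 30/3 = 10, ybar = 21/3 = 7
Sxy = sum((xi-xbar)(yi-ybar)) = -75
Sxx = sum((xi-xbar)^2) = 150
b = Sxy / Sxx = -0.5
a = 7 - (-0.5) * 10 = 12

12.0000


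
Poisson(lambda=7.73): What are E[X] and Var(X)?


E[X] = Var(X) = lambda = 7.73

7.73, 7.73


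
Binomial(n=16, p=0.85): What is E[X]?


E[X] = n*p = 16 * 0.85 = 13.6

13.6


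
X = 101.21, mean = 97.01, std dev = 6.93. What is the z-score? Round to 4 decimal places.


z = (X - mu) / sigma
X - mu = 101.21 - 97.01 = 4.2
z = 4.2 / 6.93 = 20/33 ≈ 0.606061

0.6061


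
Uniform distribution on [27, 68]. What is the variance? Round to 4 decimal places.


Var = (b-a)^2 / 12
(b-a)^2 = (68 - 27)^2 = 1681
Var = 1681/12 ≈ 140.083333

140.0833


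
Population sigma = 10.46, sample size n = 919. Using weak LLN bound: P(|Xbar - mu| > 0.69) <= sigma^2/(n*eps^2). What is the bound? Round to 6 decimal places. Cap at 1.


bound = min(1, sigma^2/(n*eps^2))
sigma^2 = 10.46^2 = 109.4116
n*eps^2 = 919 * 0.69^2 = 919 * 0.4761 = 437.5359
sigma^2/(n*eps^2) = 109.4116 / 437.5359 ≈ 0.25006314

0.250063


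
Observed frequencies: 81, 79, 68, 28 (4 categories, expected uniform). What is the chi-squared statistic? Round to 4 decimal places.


chi2 = sum((O-E)^2/E), E = total/4
total = 256, E = 256/4 = 64
(81 - 64)^2 / 64 = 289 / 64 = 4.515625
(79 - 64)^2 / 64 = 225 / 64 = 3.515625
(68 - 64)^2 / 64 = 16 / 64 = 0.25
(28 - 64)^2 / 64 = 1296 / 64 = 20.25
chi2 = 28.53125

28.5313


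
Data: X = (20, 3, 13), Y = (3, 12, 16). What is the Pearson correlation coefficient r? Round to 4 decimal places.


r = sum((xi-xbar)(yi-ybar)) / sqrt(sum((xi-xbar)^2) * sum((yi-ybar)^2))
n = 3, xbar = 36/3 = 12, ybar = 31/3 ≈ 10.333333
Sxy = sum((xi-xbar)(yi-ybar)) = -68
Sxx = sum((xi-xbar)^2) = 146
Syy = sum((yi-ybar)^2) = 266/3 ≈ 88.666667
sqrt(Sxx*Syy) ≈ 113.777561
r = Sxy / sqrt(Sxx*Syy) = -68 / 113.777561 ≈ -0.597657

-0.5977


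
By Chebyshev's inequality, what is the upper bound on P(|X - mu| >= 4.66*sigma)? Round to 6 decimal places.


P <= 1/k^2
k^2 = 4.66^2 = 21.7156
1/k^2 = 1 / 21.7156 ≈ 0.04604984

0.046050


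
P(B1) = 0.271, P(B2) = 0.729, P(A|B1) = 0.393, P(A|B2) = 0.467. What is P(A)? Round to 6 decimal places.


P(A) = P(A|B1)*P(B1) + P(A|B2)*P(B2)
P(A|B1)*P(B1) = 0.393 * 0.271 = 0.106503
P(A|B2)*P(B2) = 0.467 * 0.729 = 0.340443
P(A) = 0.106503 + 0.340443 = 0.446946

0.446946


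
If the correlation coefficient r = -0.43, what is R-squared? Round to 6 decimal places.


R^2 = r^2 = (-0.43)^2 = 0.1849

0.184900


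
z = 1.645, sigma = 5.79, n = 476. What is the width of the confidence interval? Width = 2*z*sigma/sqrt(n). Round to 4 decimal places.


width = 2*z*sigma/sqrt(n)
2*z*sigma = 2 * 1.645 * 5.79 = 19.0491
sqrt(476) ≈ 21.817424
width = 19.0491 / 21.817424 ≈ 0.873114

0.8731


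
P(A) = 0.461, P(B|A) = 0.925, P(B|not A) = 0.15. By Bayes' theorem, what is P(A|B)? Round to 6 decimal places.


P(A|B) = P(B|A)*P(A) / P(B), P(B) = P(B|A)*P(A) + P(B|not A)*P(not A)
P(B|A)*P(A) = 0.925 * 0.461 = 0.426425
P(B|not A)*P(not A) = 0.15 * 0.539 = 0.08085
P(B) = 0.426425 + 0.08085 = 0.507275
P(A|B) = 0.426425 / 0.507275 ≈ 0.84061899

0.840619


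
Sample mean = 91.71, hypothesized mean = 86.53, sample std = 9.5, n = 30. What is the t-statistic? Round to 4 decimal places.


t = (xbar - mu0) / (s/sqrt(n))
xbar - mu0 = 91.71 - 86.53 = 5.18
sqrt(30) ≈ 5.47722558
s/sqrt(n) = 9.5 / 5.47722558 ≈ 1.73445477
t = 5.18 / 1.73445477 ≈ 2.986529

2.9865


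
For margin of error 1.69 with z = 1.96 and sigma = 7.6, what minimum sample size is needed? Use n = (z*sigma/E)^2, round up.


z*sigma/E = 1.96 * 7.6 / 1.69 = 7448/845 ≈ 8.814201
(z*sigma/E)^2 ≈ 77.690143
round up: n = 78

78


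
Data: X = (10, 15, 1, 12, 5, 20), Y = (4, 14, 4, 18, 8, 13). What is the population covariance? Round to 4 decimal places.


Cov = (1/n)*sum((xi-xbar)(yi-ybar))
n = 6, xbar = 63/6 = 10.5, ybar = 61/6 ≈ 10.166667
sum((xi-xbar)(yi-ybar)) = 129.5
Cov = 129.5 / 6 = 259/12 ≈ 21.583333

21.5833


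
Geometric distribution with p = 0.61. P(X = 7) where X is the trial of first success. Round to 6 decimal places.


P = (1-p)^(k-1) * p
(1-p)^(k-1) = 0.39^6 ≈ 0.003518744
P = 0.003518744 * 0.61 ≈ 0.002146434

0.002146


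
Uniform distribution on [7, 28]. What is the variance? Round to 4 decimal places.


Var = (b-a)^2 / 12
(b-a)^2 = (28 - 7)^2 = 441
Var = 441/12 = 36.75

36.7500


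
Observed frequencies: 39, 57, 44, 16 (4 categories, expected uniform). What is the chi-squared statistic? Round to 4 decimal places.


chi2 = sum((O-E)^2/E), E = total/4
total = 156, E = 156/4 = 39
(39 - 39)^2 / 39 = 0 / 39 = 0
(57 - 39)^2 / 39 = 324 / 39 = 108/13 ≈ 8.307692
(44 - 39)^2 / 39 = 25 / 39 = 25/39 ≈ 0.641026
(16 - 39)^2 / 39 = 529 / 39 = 529/39 ≈ 13.564103
chi2 = 878/39 ≈ 22.512821

22.5128


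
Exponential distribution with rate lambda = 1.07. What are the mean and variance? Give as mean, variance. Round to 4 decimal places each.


mean = 1/lam, var = 1/lam^2
mean = 1 / 1.07 = 100/107 ≈ 0.934579
lam^2 = 1.07^2 = 1.1449
var = 1 / 1.1449 ≈ 0.873439

0.9346, 0.8734


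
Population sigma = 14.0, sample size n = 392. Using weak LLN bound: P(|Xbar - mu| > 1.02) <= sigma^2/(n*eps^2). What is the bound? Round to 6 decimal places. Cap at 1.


bound = min(1, sigma^2/(n*eps^2))
sigma^2 = 14.0^2 = 196
n*eps^2 = 392 * 1.02^2 = 392 * 1.0404 = 407.8368
sigma^2/(n*eps^2) = 196 / 407.8368 = 1250/2601 ≈ 0.48058439

0.480584


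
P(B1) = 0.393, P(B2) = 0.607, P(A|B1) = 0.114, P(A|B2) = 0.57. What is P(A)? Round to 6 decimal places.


P(A) = P(A|B1)*P(B1) + P(A|B2)*P(B2)
P(A|B1)*P(B1) = 0.114 * 0.393 = 0.044802
P(A|B2)*P(B2) = 0.57 * 0.607 = 0.34599
P(A) = 0.044802 + 0.34599 = 0.390792

0.390792


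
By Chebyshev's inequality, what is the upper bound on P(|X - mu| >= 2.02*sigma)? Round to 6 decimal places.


P <= 1/k^2
k^2 = 2.02^2 = 4.0804
1/k^2 = 1 / 4.0804 ≈ 0.24507401

0.245074


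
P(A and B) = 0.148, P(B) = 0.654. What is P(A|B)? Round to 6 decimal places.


P(A|B) = P(A and B) / P(B) = 0.148 / 0.654 = 74/327 ≈ 0.22629969

0.226300


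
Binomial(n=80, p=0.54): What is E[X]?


E[X] = n*p = 80 * 0.54 = 43.2

43.2


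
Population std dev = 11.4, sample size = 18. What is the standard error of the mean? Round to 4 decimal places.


SE = sigma / sqrt(n)
sqrt(18) ≈ 4.242641
SE = 11.4 / 4.242641 ≈ 2.687006

2.6870


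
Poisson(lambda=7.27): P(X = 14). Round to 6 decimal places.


P = e^(-lam) * lam^k / k!
e^(-7.27) ≈ 0.0006961120
lam^k = 7.27^14 ≈ 1152077651372.628570
k! = 14! = 87178291200
P = 0.0006961120 * 1152077651372.628570 / 87178291200 ≈ 0.009199

0.009199


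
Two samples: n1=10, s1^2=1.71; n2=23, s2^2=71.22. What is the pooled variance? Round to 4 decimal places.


sp^2 = ((n1-1)*s1^2 + (n2-1)*s2^2)/(n1+n2-2)
(n1-1)*s1^2 = 9 * 1.71 = 15.39
(n2-1)*s2^2 = 22 * 71.22 = 1566.84
numerator = 15.39 + 1566.84 = 1582.23
n1+n2-2 = 31
sp^2 = 1582.23 / 31 = 158223/3100 ≈ 51.039677

51.0397


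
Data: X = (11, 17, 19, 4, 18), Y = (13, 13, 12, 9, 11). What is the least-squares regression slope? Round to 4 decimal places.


b = sum((xi-xbar)(yi-ybar)) / sum((xi-xbar)^2)
n = 5, xbar = 69/5 = 13.8, ybar = 58/5 = 11.6
Sxy = sum((xi-xbar)(yi-ybar)) = 25.6
Sxx = sum((xi-xbar)^2) = 158.8
b = Sxy / Sxx = 64/397 ≈ 0.161209

0.1612


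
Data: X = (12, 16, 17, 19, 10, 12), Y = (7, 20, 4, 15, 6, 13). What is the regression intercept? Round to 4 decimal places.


a = ybar - b*xbar, where b = sum((xi-xbar)(yi-ybar)) / sum((xi-xbar)^2)
n = 6, xbar = 86/6 = 43/3 ≈ 14.333333, ybar = 65/6 ≈ 10.833333
Sxy = sum((xi-xbar)(yi-ybar)) = 124/3 ≈ 41.333333
Sxx = sum((xi-xbar)^2) = 184/3 ≈ 61.333333
b = Sxy / Sxx = 31/46 ≈ 0.673913
a = 10.833333 - 0.673913 * 14.333333 = 27/23 ≈ 1.173913

1.1739


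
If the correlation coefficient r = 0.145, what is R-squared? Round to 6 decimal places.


R^2 = r^2 = (0.145)^2 = 0.021025

0.021025


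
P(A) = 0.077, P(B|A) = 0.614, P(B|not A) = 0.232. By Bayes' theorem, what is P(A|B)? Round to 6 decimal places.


P(A|B) = P(B|A)*P(A) / P(B), P(B) = P(B|A)*P(A) + P(B|not A)*P(not A)
P(B|A)*P(A) = 0.614 * 0.077 = 0.047278
P(B|not A)*P(not A) = 0.232 * 0.923 = 0.214136
P(B) = 0.047278 + 0.214136 = 0.261414
P(A|B) = 0.047278 / 0.261414 ≈ 0.18085489

0.180855


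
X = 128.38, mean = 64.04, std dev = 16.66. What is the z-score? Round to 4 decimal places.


z = (X - mu) / sigma
X - mu = 128.38 - 64.04 = 64.34
z = 64.34 / 16.66 = 3217/833 ≈ 3.861945

3.8619


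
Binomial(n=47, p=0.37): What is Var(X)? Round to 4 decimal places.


Var = n*p*(1-p) = 47 * 0.37 * 0.63 = 10.9557

10.9557


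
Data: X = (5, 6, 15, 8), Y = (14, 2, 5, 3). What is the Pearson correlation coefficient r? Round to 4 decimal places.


r = sum((xi-xbar)(yi-ybar)) / sqrt(sum((xi-xbar)^2) * sum((yi-ybar)^2))
n = 4, xbar = 34/4 = 8.5, ybar = 24/4 = 6
Sxy = sum((xi-xbar)(yi-ybar)) = -23
Sxx = sum((xi-xbar)^2) = 61
Syy = sum((yi-ybar)^2) = 90
sqrt(Sxx*Syy) ≈ 74.094534
r = Sxy / sqrt(Sxx*Syy) = -23 / 74.094534 ≈ -0.310414

-0.3104


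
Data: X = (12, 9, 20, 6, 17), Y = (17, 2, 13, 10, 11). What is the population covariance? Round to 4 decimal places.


Cov = (1/n)*sum((xi-xbar)(yi-ybar))
n = 5, xbar = 64/5 = 12.8, ybar = 53/5 = 10.6
sum((xi-xbar)(yi-ybar)) = 50.6
Cov = 50.6 / 5 = 10.12

10.1200


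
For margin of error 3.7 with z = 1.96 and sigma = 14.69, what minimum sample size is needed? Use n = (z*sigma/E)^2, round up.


z*sigma/E = 1.96 * 14.69 / 3.7 = 71981/9250 ≈ 7.781730
(z*sigma/E)^2 ≈ 60.555318
round up: n = 61

61


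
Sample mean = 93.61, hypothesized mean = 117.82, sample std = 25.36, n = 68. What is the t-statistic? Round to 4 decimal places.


t = (xbar - mu0) / (s/sqrt(n))
xbar - mu0 = 93.61 - 117.82 = -24.21
sqrt(68) ≈ 8.24621125
s/sqrt(n) = 25.36 / 8.24621125 ≈ 3.07535173
t = -24.21 / 3.07535173 ≈ -7.872270

-7.8723


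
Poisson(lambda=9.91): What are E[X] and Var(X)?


E[X] = Var(X) = lambda = 9.91

9.91, 9.91


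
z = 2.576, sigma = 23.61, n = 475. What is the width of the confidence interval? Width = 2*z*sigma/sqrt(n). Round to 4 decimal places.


width = 2*z*sigma/sqrt(n)
2*z*sigma = 2 * 2.576 * 23.61 = 121.63872
sqrt(475) ≈ 21.794495
width = 121.63872 / 21.794495 ≈ 5.581167

5.5812


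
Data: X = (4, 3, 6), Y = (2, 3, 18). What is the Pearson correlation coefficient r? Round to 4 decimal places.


r = sum((xi-xbar)(yi-ybar)) / sqrt(sum((xi-xbar)^2) * sum((yi-ybar)^2))
n = 3, xbar = 13/3 ≈ 4.333333, ybar = 23/3 ≈ 7.666667
Sxy = sum((xi-xbar)(yi-ybar)) = 76/3 ≈ 25.333333
Sxx = sum((xi-xbar)^2) = 14/3 ≈ 4.666667
Syy = sum((yi-ybar)^2) = 482/3 ≈ 160.666667
sqrt(Sxx*Syy) ≈ 27.382070
r = Sxy / sqrt(Sxx*Syy) = 25.333333 / 27.382070 ≈ 0.925180

0.9252


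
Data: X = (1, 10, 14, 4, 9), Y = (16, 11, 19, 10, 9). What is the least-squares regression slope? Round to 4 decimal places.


b = sum((xi-xbar)(yi-ybar)) / sum((xi-xbar)^2)
n = 5, xbar = 38/5 = 7.6, ybar = 65/5 = 13
Sxy = sum((xi-xbar)(yi-ybar)) = 19
Sxx = sum((xi-xbar)^2) = 105.2
b = Sxy / Sxx = 95/526 ≈ 0.180608

0.1806


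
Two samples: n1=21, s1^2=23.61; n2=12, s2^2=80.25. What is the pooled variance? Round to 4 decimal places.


sp^2 = ((n1-1)*s1^2 + (n2-1)*s2^2)/(n1+n2-2)
(n1-1)*s1^2 = 20 * 23.61 = 472.2
(n2-1)*s2^2 = 11 * 80.25 = 882.75
numerator = 472.2 + 882.75 = 1354.95
n1+n2-2 = 31
sp^2 = 1354.95 / 31 = 27099/620 ≈ 43.708065

43.7081


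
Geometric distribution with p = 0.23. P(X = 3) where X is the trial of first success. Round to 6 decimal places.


P = (1-p)^(k-1) * p
(1-p)^(k-1) = 0.77^2 = 0.5929
P = 0.5929 * 0.23 = 0.136367

0.136367


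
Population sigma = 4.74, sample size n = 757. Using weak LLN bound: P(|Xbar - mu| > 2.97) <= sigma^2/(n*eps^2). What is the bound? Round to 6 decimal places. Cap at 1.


bound = min(1, sigma^2/(n*eps^2))
sigma^2 = 4.74^2 = 22.4676
n*eps^2 = 757 * 2.97^2 = 757 * 8.8209 = 6677.4213
sigma^2/(n*eps^2) = 22.4676 / 6677.4213 ≈ 0.00336471

0.003365


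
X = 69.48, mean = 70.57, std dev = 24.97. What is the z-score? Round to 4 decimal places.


z = (X - mu) / sigma
X - mu = 69.48 - 70.57 = -1.09
z = -1.09 / 24.97 = -109/2497 ≈ -0.043652

-0.0437


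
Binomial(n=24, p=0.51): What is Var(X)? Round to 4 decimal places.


Var = n*p*(1-p) = 24 * 0.51 * 0.49 = 5.9976

5.9976


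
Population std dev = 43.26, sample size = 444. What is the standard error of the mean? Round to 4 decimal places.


SE = sigma / sqrt(n)
sqrt(444) ≈ 21.071308
SE = 43.26 / 21.071308 ≈ 2.053029

2.0530


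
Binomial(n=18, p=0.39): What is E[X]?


E[X] = n*p = 18 * 0.39 = 7.02

7.02


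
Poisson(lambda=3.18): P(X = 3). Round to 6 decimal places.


P = e^(-lam) * lam^k / k!
e^(-3.18) ≈ 0.04158566
lam^k = 3.18^3 = 32.157432
k! = 3! = 6
P = 0.04158566 * 32.157432 / 6 ≈ 0.222881

0.222881


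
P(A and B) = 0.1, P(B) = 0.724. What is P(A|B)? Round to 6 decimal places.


P(A|B) = P(A and B) / P(B) = 0.1 / 0.724 = 25/181 ≈ 0.13812155

0.138122


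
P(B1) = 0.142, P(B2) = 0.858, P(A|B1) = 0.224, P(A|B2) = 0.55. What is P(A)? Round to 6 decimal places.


P(A) = P(A|B1)*P(B1) + P(A|B2)*P(B2)
P(A|B1)*P(B1) = 0.224 * 0.142 = 0.031808
P(A|B2)*P(B2) = 0.55 * 0.858 = 0.4719
P(A) = 0.031808 + 0.4719 = 0.503708

0.503708


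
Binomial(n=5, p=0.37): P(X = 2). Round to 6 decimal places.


P = C(n,k) * p^k * (1-p)^(n-k)
C(5,2) = 10
p^k = 0.37^2 = 0.1369
(1-p)^(n-k) = 0.63^3 = 0.250047
P = 10 * 0.1369 * 0.250047 ≈ 0.342314

0.342314


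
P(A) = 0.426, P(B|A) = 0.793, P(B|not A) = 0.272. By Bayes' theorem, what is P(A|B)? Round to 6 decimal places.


P(A|B) = P(B|A)*P(A) / P(B), P(B) = P(B|A)*P(A) + P(B|not A)*P(not A)
P(B|A)*P(A) = 0.793 * 0.426 = 0.337818
P(B|not A)*P(not A) = 0.272 * 0.574 = 0.156128
P(B) = 0.337818 + 0.156128 = 0.493946
P(A|B) = 0.337818 / 0.493946 ≈ 0.68391687

0.683917


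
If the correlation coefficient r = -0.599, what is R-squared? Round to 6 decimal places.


R^2 = r^2 = (-0.599)^2 = 0.358801

0.358801


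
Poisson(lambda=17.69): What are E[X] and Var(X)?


E[X] = Var(X) = lambda = 17.69

17.69, 17.69


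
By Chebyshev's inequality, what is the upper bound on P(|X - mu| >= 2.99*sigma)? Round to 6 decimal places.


P <= 1/k^2
k^2 = 2.99^2 = 8.9401
1/k^2 = 1 / 8.9401 ≈ 0.11185557

0.111856


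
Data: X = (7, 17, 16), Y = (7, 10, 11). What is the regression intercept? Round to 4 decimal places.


a = ybar - b*xbar, where b = sum((xi-xbar)(yi-ybar)) / sum((xi-xbar)^2)
n = 3, xbar = 40/3 ≈ 13.333333, ybar = 28/3 ≈ 9.333333
Sxy = sum((xi-xbar)(yi-ybar)) = 65/3 ≈ 21.666667
Sxx = sum((xi-xbar)^2) = 182/3 ≈ 60.666667
b = Sxy / Sxx = 5/14 ≈ 0.357143
a = 9.333333 - 0.357143 * 13.333333 = 32/7 ≈ 4.571429

4.5714


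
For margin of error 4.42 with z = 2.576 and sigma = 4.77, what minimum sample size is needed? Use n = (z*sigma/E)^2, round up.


z*sigma/E = 2.576 * 4.77 / 4.42 ≈ 2.779982
(z*sigma/E)^2 ≈ 7.728299
round up: n = 8

8


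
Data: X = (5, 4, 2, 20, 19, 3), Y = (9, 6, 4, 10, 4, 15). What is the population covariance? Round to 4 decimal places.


Cov = (1/n)*sum((xi-xbar)(yi-ybar))
n = 6, xbar = 53/6 ≈ 8.833333, ybar = 48/6 = 8
sum((xi-xbar)(yi-ybar)) = -26
Cov = -26 / 6 = -13/3 ≈ -4.333333

-4.3333


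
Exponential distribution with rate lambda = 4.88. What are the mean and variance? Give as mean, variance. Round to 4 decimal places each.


mean = 1/lam, var = 1/lam^2
mean = 1 / 4.88 = 25/122 ≈ 0.204918
lam^2 = 4.88^2 = 23.8144
var = 1 / 23.8144 ≈ 0.041991

0.2049, 0.0420


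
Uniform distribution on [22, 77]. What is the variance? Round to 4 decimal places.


Var = (b-a)^2 / 12
(b-a)^2 = (77 - 22)^2 = 3025
Var = 3025/12 ≈ 252.083333

252.0833


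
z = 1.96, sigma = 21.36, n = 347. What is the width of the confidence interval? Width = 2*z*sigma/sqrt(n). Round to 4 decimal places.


width = 2*z*sigma/sqrt(n)
2*z*sigma = 2 * 1.96 * 21.36 = 83.7312
sqrt(347) ≈ 18.627936
width = 83.7312 / 18.627936 ≈ 4.494926

4.4949


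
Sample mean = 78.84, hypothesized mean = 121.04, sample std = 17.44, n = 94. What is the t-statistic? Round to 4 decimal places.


t = (xbar - mu0) / (s/sqrt(n))
xbar - mu0 = 78.84 - 121.04 = -42.2
sqrt(94) ≈ 9.69535971
s/sqrt(n) = 17.44 / 9.69535971 ≈ 1.79879865
t = -42.2 / 1.79879865 ≈ -23.460102

-23.4601


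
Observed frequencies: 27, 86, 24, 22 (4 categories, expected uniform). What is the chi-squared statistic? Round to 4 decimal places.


chi2 = sum((O-E)^2/E), E = total/4
total = 159, E = 159/4 = 39.75
(27 - 39.75)^2 / 39.75 = 162.5625 / 39.75 = 867/212 ≈ 4.089623
(86 - 39.75)^2 / 39.75 = 2139.0625 / 39.75 = 34225/636 ≈ 53.812893
(24 - 39.75)^2 / 39.75 = 248.0625 / 39.75 = 1323/212 ≈ 6.240566
(22 - 39.75)^2 / 39.75 = 315.0625 / 39.75 = 5041/636 ≈ 7.926101
chi2 = 11459/159 ≈ 72.069182

72.0692


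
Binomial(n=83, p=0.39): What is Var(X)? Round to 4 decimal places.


Var = n*p*(1-p) = 83 * 0.39 * 0.61 = 19.7457

19.7457


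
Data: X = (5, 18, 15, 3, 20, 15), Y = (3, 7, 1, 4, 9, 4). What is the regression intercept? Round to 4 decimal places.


a = ybar - b*xbar, where b = sum((xi-xbar)(yi-ybar)) / sum((xi-xbar)^2)
n = 6, xbar = 76/6 = 38/3 ≈ 12.666667, ybar = 28/6 = 14/3 ≈ 4.666667
Sxy = sum((xi-xbar)(yi-ybar)) = 160/3 ≈ 53.333333
Sxx = sum((xi-xbar)^2) = 736/3 ≈ 245.333333
b = Sxy / Sxx = 5/23 ≈ 0.217391
a = 4.666667 - 0.217391 * 12.666667 = 44/23 ≈ 1.913043

1.9130


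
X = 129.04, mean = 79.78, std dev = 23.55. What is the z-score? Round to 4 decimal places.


z = (X - mu) / sigma
X - mu = 129.04 - 79.78 = 49.26
z = 49.26 / 23.55 = 1642/785 ≈ 2.091720

2.0917


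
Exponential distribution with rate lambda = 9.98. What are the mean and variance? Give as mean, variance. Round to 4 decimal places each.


mean = 1/lam, var = 1/lam^2
mean = 1 / 9.98 = 50/499 ≈ 0.100200
lam^2 = 9.98^2 = 99.6004
var = 1 / 99.6004 ≈ 0.010040

0.1002, 0.0100


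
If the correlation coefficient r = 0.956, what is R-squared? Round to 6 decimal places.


R^2 = r^2 = (0.956)^2 = 0.913936

0.913936


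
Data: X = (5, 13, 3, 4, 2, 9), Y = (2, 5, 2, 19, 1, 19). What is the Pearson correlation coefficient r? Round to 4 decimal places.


r = sum((xi-xbar)(yi-ybar)) / sqrt(sum((xi-xbar)^2) * sum((yi-ybar)^2))
n = 6, xbar = 36/6 = 6, ybar = 48/6 = 8
Sxy = sum((xi-xbar)(yi-ybar)) = 42
Sxx = sum((xi-xbar)^2) = 88
Syy = sum((yi-ybar)^2) = 372
sqrt(Sxx*Syy) ≈ 180.930926
r = Sxy / sqrt(Sxx*Syy) = 42 / 180.930926 ≈ 0.232133

0.2321


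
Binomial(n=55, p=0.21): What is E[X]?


E[X] = n*p = 55 * 0.21 = 11.55

11.55


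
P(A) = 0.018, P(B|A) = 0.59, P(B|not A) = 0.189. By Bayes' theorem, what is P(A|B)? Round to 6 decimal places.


P(A|B) = P(B|A)*P(A) / P(B), P(B) = P(B|A)*P(A) + P(B|not A)*P(not A)
P(B|A)*P(A) = 0.59 * 0.018 = 0.01062
P(B|not A)*P(not A) = 0.189 * 0.982 = 0.185598
P(B) = 0.01062 + 0.185598 = 0.196218
P(A|B) = 0.01062 / 0.196218 ≈ 0.05412347

0.054123


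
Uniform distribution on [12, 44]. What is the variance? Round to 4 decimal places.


Var = (b-a)^2 / 12
(b-a)^2 = (44 - 12)^2 = 1024
Var = 1024/12 ≈ 85.333333

85.3333


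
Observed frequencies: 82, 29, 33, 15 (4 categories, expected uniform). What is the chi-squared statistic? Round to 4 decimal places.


chi2 = sum((O-E)^2/E), E = total/4
total = 159, E = 159/4 = 39.75
(82 - 39.75)^2 / 39.75 = 1785.0625 / 39.75 = 28561/636 ≈ 44.907233
(29 - 39.75)^2 / 39.75 = 115.5625 / 39.75 = 1849/636 ≈ 2.907233
(33 - 39.75)^2 / 39.75 = 45.5625 / 39.75 = 243/212 ≈ 1.146226
(15 - 39.75)^2 / 39.75 = 612.5625 / 39.75 = 3267/212 ≈ 15.410377
chi2 = 10235/159 ≈ 64.371069

64.3711


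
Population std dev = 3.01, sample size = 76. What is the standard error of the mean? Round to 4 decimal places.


SE = sigma / sqrt(n)
sqrt(76) ≈ 8.717798
SE = 3.01 / 8.717798 ≈ 0.345271

0.3453


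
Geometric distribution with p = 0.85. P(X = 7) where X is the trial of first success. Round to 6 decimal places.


P = (1-p)^(k-1) * p
(1-p)^(k-1) = 0.15^6 ≈ 0.00001139063
P = 0.00001139063 * 0.85 ≈ 0.000009682031

0.000010


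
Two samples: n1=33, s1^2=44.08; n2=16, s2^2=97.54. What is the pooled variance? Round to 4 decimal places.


sp^2 = ((n1-1)*s1^2 + (n2-1)*s2^2)/(n1+n2-2)
(n1-1)*s1^2 = 32 * 44.08 = 1410.56
(n2-1)*s2^2 = 15 * 97.54 = 1463.1
numerator = 1410.56 + 1463.1 = 2873.66
n1+n2-2 = 47
sp^2 = 2873.66 / 47 = 143683/2350 ≈ 61.141702

61.1417


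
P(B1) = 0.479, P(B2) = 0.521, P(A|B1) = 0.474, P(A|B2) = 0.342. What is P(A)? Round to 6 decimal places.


P(A) = P(A|B1)*P(B1) + P(A|B2)*P(B2)
P(A|B1)*P(B1) = 0.474 * 0.479 = 0.227046
P(A|B2)*P(B2) = 0.342 * 0.521 = 0.178182
P(A) = 0.227046 + 0.178182 = 0.405228

0.405228


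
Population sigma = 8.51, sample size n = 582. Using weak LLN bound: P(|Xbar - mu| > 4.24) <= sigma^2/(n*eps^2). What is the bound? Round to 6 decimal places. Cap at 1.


bound = min(1, sigma^2/(n*eps^2))
sigma^2 = 8.51^2 = 72.4201
n*eps^2 = 582 * 4.24^2 = 582 * 17.9776 = 10462.9632
sigma^2/(n*eps^2) = 72.4201 / 10462.9632 ≈ 0.00692157

0.006922
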